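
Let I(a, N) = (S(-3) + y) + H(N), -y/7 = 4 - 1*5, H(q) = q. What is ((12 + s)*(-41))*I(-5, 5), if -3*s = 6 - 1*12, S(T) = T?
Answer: -5166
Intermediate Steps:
y = 7 (y = -7*(4 - 1*5) = -7*(4 - 5) = -7*(-1) = 7)
I(a, N) = 4 + N (I(a, N) = (-3 + 7) + N = 4 + N)
s = 2 (s = -(6 - 1*12)/3 = -(6 - 12)/3 = -⅓*(-6) = 2)
((12 + s)*(-41))*I(-5, 5) = ((12 + 2)*(-41))*(4 + 5) = (14*(-41))*9 = -574*9 = -5166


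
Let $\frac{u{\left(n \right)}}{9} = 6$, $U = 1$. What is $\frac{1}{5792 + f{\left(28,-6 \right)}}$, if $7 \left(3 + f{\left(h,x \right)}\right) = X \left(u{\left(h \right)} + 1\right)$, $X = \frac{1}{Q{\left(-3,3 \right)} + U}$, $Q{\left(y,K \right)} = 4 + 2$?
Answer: $\frac{49}{283716} \approx 0.00017271$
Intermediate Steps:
$Q{\left(y,K \right)} = 6$
$u{\left(n \right)} = 54$ ($u{\left(n \right)} = 9 \cdot 6 = 54$)
$X = \frac{1}{7}$ ($X = \frac{1}{6 + 1} = \frac{1}{7} \approx 0.14286$)
$f{\left(h,x \right)} = - \frac{92}{49}$ ($f{\left(h,x \right)} = -3 + \frac{\frac{1}{7} \left(54 + 1\right)}{7} = -3 + \frac{\frac{1}{7} \cdot 55}{7} = -3 + \frac{1}{7} \cdot \frac{55}{7} = -3 + \frac{55}{49} = - \frac{92}{49}$)
$\frac{1}{5792 + f{\left(28,-6 \right)}} = \frac{1}{5792 - \frac{92}{49}} = \frac{1}{\frac{283716}{49}} = \frac{49}{283716}$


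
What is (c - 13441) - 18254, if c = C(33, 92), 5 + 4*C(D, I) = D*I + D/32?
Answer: -3959935/128 ≈ -30937.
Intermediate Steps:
C(D, I) = -5/4 + D/128 + D*I/4 (C(D, I) = -5/4 + (D*I + D/32)/4 = -5/4 + (D/32 + D*I)/4 = -5/4 + (D/128 + D*I/4) = -5/4 + D/128 + D*I/4)
c = 97025/128 (c = -5/4 + (1/128)*33 + (¼)*33*92 = -5/4 + 33/128 + 759 = 97025/128 ≈ 758.01)
(c - 13441) - 18254 = (97025/128 - 13441) - 18254 = -1623423/128 - 18254 = -3959935/128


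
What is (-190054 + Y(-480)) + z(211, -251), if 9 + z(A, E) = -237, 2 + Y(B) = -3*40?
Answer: -190422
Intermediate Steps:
Y(B) = -122 (Y(B) = -2 - 3*40 = -2 - 120 = -122)
z(A, E) = -246 (z(A, E) = -9 - 237 = -246)
(-190054 + Y(-480)) + z(211, -251) = (-190054 - 122) - 246 = -190176 - 246 = -190422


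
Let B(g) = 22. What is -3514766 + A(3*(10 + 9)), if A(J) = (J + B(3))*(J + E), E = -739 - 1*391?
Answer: -3599533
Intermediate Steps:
E = -1130 (E = -739 - 391 = -1130)
A(J) = (-1130 + J)*(22 + J) (A(J) = (J + 22)*(J - 1130) = (22 + J)*(-1130 + J) = (-1130 + J)*(22 + J))
-3514766 + A(3*(10 + 9)) = -3514766 + (-24860 + (3*(10 + 9))² - 3324*(10 + 9)) = -3514766 + (-24860 + (3*19)² - 3324*19) = -3514766 + (-24860 + 57² - 1108*57) = -3514766 + (-24860 + 3249 - 63156) = -3514766 - 84767 = -3599533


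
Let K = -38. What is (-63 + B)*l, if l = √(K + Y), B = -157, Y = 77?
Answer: -220*√39 ≈ -1373.9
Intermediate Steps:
l = √39 (l = √(-38 + 77) = √39 ≈ 6.2450)
(-63 + B)*l = (-63 - 157)*√39 = -220*√39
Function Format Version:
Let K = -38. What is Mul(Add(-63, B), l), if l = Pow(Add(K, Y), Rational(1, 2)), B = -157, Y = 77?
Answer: Mul(-220, Pow(39, Rational(1, 2))) ≈ -1373.9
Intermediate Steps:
l = Pow(39, Rational(1, 2)) (l = Pow(Add(-38, 77), Rational(1, 2)) = Pow(39, Rational(1, 2)) ≈ 6.2450)
Mul(Add(-63, B), l) = Mul(Add(-63, -157), Pow(39, Rational(1, 2))) = Mul(-220, Pow(39, Rational(1, 2)))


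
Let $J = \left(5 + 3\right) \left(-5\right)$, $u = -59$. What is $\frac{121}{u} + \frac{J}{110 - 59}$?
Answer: $- \frac{8531}{3009} \approx -2.8352$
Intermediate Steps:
$J = -40$ ($J = 8 \left(-5\right) = -40$)
$\frac{121}{u} + \frac{J}{110 - 59} = \frac{121}{-59} - \frac{40}{110 - 59} = 121 \left(- \frac{1}{59}\right) - \frac{40}{51} = - \frac{121}{59} - \frac{40}{51} = - \frac{8531}{3009}$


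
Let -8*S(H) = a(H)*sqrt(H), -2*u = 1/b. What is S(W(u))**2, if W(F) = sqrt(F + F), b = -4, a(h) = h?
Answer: 1/512 ≈ 0.0019531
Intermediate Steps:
u = 1/8 (u = -1/(2*(-4)) = -(-1)/(2*4) = -1/2*(-1/4) = 1/8 ≈ 0.12500)
W(F) = sqrt(2)*sqrt(F) (W(F) = sqrt(2*F) = sqrt(2)*sqrt(F))
S(H) = -H**(3/2)/8 (S(H) = -H*sqrt(H)/8 = -H**(3/2)/8)
S(W(u))**2 = (-sqrt(2)/4/8)**2 = (-2**(3/4)*(2**(3/4)/8)/8)**2 = (-sqrt(2)/32)**2 = 1/512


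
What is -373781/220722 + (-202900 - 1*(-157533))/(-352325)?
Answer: -121678895851/77765878650 ≈ -1.5647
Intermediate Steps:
-373781/220722 + (-202900 - 1*(-157533))/(-352325) = -373781*1/220722 + (-202900 + 157533)*(-1/352325) = -373781/220722 - 45367*(-1/352325) = -373781/220722 + 45367/352325 = -121678895851/77765878650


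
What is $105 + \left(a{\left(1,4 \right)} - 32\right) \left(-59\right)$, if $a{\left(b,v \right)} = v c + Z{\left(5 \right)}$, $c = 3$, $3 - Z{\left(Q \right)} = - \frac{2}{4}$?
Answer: $\frac{2157}{2} \approx 1078.5$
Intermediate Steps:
$Z{\left(Q \right)} = \frac{7}{2}$ ($Z{\left(Q \right)} = 3 - - \frac{2}{4} = 3 - \left(-2\right) \frac{1}{4} = 3 - - \frac{1}{2} = 3 + \frac{1}{2} = \frac{7}{2}$)
$a{\left(b,v \right)} = \frac{7}{2} + 3 v$ ($a{\left(b,v \right)} = v 3 + \frac{7}{2} = 3 v + \frac{7}{2} = \frac{7}{2} + 3 v$)
$105 + \left(a{\left(1,4 \right)} - 32\right) \left(-59\right) = 105 + \left(\left(\frac{7}{2} + 3 \cdot 4\right) - 32\right) \left(-59\right) = 105 + \left(\left(\frac{7}{2} + 12\right) - 32\right) \left(-59\right) = 105 + \left(\frac{31}{2} - 32\right) \left(-59\right) = 105 - - \frac{1947}{2} = 105 + \frac{1947}{2} = \frac{2157}{2}$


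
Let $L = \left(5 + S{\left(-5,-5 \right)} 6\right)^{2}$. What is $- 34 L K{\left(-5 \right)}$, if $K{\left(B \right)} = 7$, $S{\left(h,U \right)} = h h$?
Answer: $-5717950$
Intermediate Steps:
$S{\left(h,U \right)} = h^{2}$
$L = 24025$ ($L = \left(5 + \left(-5\right)^{2} \cdot 6\right)^{2} = \left(5 + 25 \cdot 6\right)^{2} = \left(5 + 150\right)^{2} = 155^{2} = 24025$)
$- 34 L K{\left(-5 \right)} = \left(-34\right) 24025 \cdot 7 = \left(-816850\right) 7 = -5717950$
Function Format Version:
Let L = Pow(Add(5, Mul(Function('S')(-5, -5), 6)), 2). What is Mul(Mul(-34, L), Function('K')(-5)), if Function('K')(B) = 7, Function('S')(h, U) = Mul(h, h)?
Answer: -5717950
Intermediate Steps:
Function('S')(h, U) = Pow(h, 2)
L = 24025 (L = Pow(Add(5, Mul(Pow(-5, 2), 6)), 2) = Pow(Add(5, Mul(25, 6)), 2) = Pow(Add(5, 150), 2) = Pow(155, 2) = 24025)
Mul(Mul(-34, L), Function('K')(-5)) = Mul(Mul(-34, 24025), 7) = Mul(-816850, 7) = -5717950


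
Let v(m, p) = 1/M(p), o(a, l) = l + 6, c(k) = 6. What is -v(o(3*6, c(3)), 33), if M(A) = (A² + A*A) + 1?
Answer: -1/2179 ≈ -0.00045893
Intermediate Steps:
M(A) = 1 + 2*A² (M(A) = (A² + A²) + 1 = 2*A² + 1 = 1 + 2*A²)
o(a, l) = 6 + l
v(m, p) = 1/(1 + 2*p²)
-v(o(3*6, c(3)), 33) = -1/(1 + 2*33²) = -1/(1 + 2*1089) = -1/(1 + 2178) = -1/2179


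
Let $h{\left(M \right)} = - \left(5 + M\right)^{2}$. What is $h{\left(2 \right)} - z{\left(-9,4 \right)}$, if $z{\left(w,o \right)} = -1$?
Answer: $-48$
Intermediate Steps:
$h{\left(2 \right)} - z{\left(-9,4 \right)} = - \left(5 + 2\right)^{2} - -1 = - 7^{2} + 1 = \left(-1\right) 49 + 1 = -49 + 1 = -48$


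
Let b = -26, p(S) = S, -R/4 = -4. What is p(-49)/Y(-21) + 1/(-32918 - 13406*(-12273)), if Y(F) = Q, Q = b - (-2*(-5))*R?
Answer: 4643031389/17624568012 ≈ 0.26344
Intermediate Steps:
R = 16 (R = -4*(-4) = 16)
Q = -186 (Q = -26 - (-2*(-5))*16 = -26 - 10*16 = -26 - 1*160 = -26 - 160 = -186)
Y(F) = -186
p(-49)/Y(-21) + 1/(-32918 - 13406*(-12273)) = -49/(-186) + 1/(-32918 - 13406*(-12273)) = -49*(-1/186) - 1/12273/(-46324) = 49/186 - 1/46324*(-1/12273) = 49/186 + 1/568534452 = 4643031389/17624568012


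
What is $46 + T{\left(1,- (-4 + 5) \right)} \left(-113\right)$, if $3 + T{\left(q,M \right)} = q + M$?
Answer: $385$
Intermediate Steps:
$T{\left(q,M \right)} = -3 + M + q$ ($T{\left(q,M \right)} = -3 + \left(q + M\right) = -3 + \left(M + q\right) = -3 + M + q$)
$46 + T{\left(1,- (-4 + 5) \right)} \left(-113\right) = 46 + \left(-3 - \left(-4 + 5\right) + 1\right) \left(-113\right) = 46 + \left(-3 - 1 + 1\right) \left(-113\right) = 46 - -339 = 46 + 339 = 385$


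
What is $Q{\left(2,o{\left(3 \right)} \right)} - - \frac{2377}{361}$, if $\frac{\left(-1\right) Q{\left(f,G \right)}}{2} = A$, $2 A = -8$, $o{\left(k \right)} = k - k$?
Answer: $\frac{5265}{361} \approx 14.584$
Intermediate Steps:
$o{\left(k \right)} = 0$
$A = -4$ ($A = \frac{1}{2} \left(-8\right) = -4$)
$Q{\left(f,G \right)} = 8$ ($Q{\left(f,G \right)} = \left(-2\right) \left(-4\right) = 8$)
$Q{\left(2,o{\left(3 \right)} \right)} - - \frac{2377}{361} = 8 - - \frac{2377}{361} = 8 + \frac{2377}{361} = \frac{5265}{361}$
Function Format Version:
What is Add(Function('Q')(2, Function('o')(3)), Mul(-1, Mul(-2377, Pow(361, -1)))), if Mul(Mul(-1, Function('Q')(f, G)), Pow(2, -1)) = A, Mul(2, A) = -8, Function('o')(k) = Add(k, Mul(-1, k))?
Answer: Rational(5265, 361) ≈ 14.584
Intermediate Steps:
Function('o')(k) = 0
A = -4 (A = Mul(Rational(1, 2), -8) = -4)
Function('Q')(f, G) = 8 (Function('Q')(f, G) = Mul(-2, -4) = 8)
Add(Function('Q')(2, Function('o')(3)), Mul(-1, Mul(-2377, Pow(361, -1)))) = Add(8, Mul(-1, Mul(-2377, Pow(361, -1)))) = Add(8, Mul(-1, Mul(-2377, Rational(1, 361)))) = Add(8, Mul(-1, Rational(-2377, 361))) = Add(8, Rational(2377, 361)) = Rational(5265, 361)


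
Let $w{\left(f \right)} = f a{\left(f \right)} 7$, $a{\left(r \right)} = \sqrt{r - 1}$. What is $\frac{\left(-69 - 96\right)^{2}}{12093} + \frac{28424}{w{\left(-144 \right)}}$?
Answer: $\frac{9075}{4031} + \frac{3553 i \sqrt{145}}{18270} \approx 2.2513 + 2.3418 i$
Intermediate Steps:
$a{\left(r \right)} = \sqrt{-1 + r}$
$w{\left(f \right)} = 7 f \sqrt{-1 + f}$ ($w{\left(f \right)} = f \sqrt{-1 + f} 7 = 7 f \sqrt{-1 + f}$)
$\frac{\left(-69 - 96\right)^{2}}{12093} + \frac{28424}{w{\left(-144 \right)}} = \frac{\left(-69 - 96\right)^{2}}{12093} + \frac{28424}{7 \left(-144\right) \sqrt{-1 - 144}} = \left(-165\right)^{2} \cdot \frac{1}{12093} + \frac{28424}{7 \left(-144\right) \sqrt{-145}} = 27225 \cdot \frac{1}{12093} + \frac{28424}{7 \left(-144\right) i \sqrt{145}} = \frac{9075}{4031} + \frac{28424}{\left(-1008\right) i \sqrt{145}} = \frac{9075}{4031} + 28424 \frac{i \sqrt{145}}{146160} = \frac{9075}{4031} + \frac{3553 i \sqrt{145}}{18270}$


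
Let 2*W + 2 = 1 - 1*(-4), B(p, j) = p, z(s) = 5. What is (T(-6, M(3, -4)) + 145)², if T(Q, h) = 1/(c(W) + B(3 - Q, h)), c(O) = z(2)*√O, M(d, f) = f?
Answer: 53197613/2523 - 42110*√6/2523 ≈ 21044.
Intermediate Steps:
W = 3/2 (W = -1 + (1 - 1*(-4))/2 = -1 + (1 + 4)/2 = -1 + (½)*5 = -1 + 5/2 = 3/2 ≈ 1.5000)
c(O) = 5*√O
T(Q, h) = 1/(3 - Q + 5*√6/2) (T(Q, h) = 1/(5*√(3/2) + (3 - Q)) = 1/(5*(√6/2) + (3 - Q)) = 1/(5*√6/2 + (3 - Q)) = 1/(3 - Q + 5*√6/2))
(T(-6, M(3, -4)) + 145)² = (2/(6 - 2*(-6) + 5*√6) + 145)² = (2/(6 + 12 + 5*√6) + 145)² = (2/(18 + 5*√6) + 145)² = (145 + 2/(18 + 5*√6))²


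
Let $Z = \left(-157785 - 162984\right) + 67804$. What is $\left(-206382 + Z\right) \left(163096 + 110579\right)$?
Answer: $-125711790225$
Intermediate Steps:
$Z = -252965$ ($Z = -320769 + 67804 = -252965$)
$\left(-206382 + Z\right) \left(163096 + 110579\right) = \left(-206382 - 252965\right) \left(163096 + 110579\right) = \left(-459347\right) 273675 = -125711790225$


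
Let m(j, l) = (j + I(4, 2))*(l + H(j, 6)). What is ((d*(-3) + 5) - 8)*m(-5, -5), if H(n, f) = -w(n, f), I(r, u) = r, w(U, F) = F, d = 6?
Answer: -231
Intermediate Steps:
H(n, f) = -f
m(j, l) = (-6 + l)*(4 + j) (m(j, l) = (j + 4)*(l - 1*6) = (4 + j)*(l - 6) = (4 + j)*(-6 + l) = (-6 + l)*(4 + j))
((d*(-3) + 5) - 8)*m(-5, -5) = ((6*(-3) + 5) - 8)*(-24 - 6*(-5) + 4*(-5) - 5*(-5)) = ((-18 + 5) - 8)*(-24 + 30 - 20 + 25) = (-13 - 8)*11 = -21*11 = -231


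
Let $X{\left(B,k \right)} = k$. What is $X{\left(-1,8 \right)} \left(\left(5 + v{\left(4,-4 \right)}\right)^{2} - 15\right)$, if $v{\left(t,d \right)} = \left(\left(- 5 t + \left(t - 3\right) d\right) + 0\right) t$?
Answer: $66128$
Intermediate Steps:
$v{\left(t,d \right)} = t \left(- 5 t + d \left(-3 + t\right)\right)$ ($v{\left(t,d \right)} = \left(\left(- 5 t + \left(-3 + t\right) d\right) + 0\right) t = \left(\left(- 5 t + d \left(-3 + t\right)\right) + 0\right) t = \left(- 5 t + d \left(-3 + t\right)\right) t = t \left(- 5 t + d \left(-3 + t\right)\right)$)
$X{\left(-1,8 \right)} \left(\left(5 + v{\left(4,-4 \right)}\right)^{2} - 15\right) = 8 \left(\left(5 + 4 \left(\left(-5\right) 4 - -12 - 16\right)\right)^{2} - 15\right) = 8 \left(\left(5 + 4 \left(-20 + 12 - 16\right)\right)^{2} - 15\right) = 8 \left(\left(5 + 4 \left(-24\right)\right)^{2} - 15\right) = 8 \left(\left(5 - 96\right)^{2} - 15\right) = 8 \left(\left(-91\right)^{2} - 15\right) = 8 \left(8281 - 15\right) = 8 \cdot 8266 = 66128$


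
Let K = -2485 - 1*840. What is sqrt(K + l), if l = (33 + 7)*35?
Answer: 5*I*sqrt(77) ≈ 43.875*I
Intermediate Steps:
l = 1400 (l = 40*35 = 1400)
K = -3325 (K = -2485 - 840 = -3325)
sqrt(K + l) = sqrt(-3325 + 1400) = sqrt(-1925) = 5*I*sqrt(77)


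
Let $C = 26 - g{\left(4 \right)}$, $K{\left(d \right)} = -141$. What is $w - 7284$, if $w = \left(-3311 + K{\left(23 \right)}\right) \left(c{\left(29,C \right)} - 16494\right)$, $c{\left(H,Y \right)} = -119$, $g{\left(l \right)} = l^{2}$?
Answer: $57340792$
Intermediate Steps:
$C = 10$ ($C = 26 - 4^{2} = 26 - 16 = 10$)
$w = 57348076$ ($w = \left(-3311 - 141\right) \left(-119 - 16494\right) = \left(-3452\right) \left(-16613\right) = 57348076$)
$w - 7284 = 57348076 - 7284 = 57340792$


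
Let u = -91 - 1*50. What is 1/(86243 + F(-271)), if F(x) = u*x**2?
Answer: -1/10268938 ≈ -9.7381e-8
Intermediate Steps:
u = -141 (u = -91 - 50 = -141)
F(x) = -141*x**2
1/(86243 + F(-271)) = 1/(86243 - 141*(-271)**2) = 1/(86243 - 141*73441) = 1/(86243 - 10355181) = 1/(-10268938) = -1/10268938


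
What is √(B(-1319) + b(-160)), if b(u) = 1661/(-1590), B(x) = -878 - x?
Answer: √1112251110/1590 ≈ 20.975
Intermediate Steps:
b(u) = -1661/1590 (b(u) = 1661*(-1/1590) = -1661/1590)
√(B(-1319) + b(-160)) = √((-878 - 1*(-1319)) - 1661/1590) = √((-878 + 1319) - 1661/1590) = √(441 - 1661/1590) = √(699529/1590) = √1112251110/1590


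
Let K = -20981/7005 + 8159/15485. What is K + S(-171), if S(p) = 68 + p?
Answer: -2288079353/21694485 ≈ -105.47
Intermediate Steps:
K = -53547398/21694485 (K = -20981*1/7005 + 8159*(1/15485) = -20981/7005 + 8159/15485 = -53547398/21694485 ≈ -2.4683)
K + S(-171) = -53547398/21694485 + (68 - 171) = -53547398/21694485 - 103 = -2288079353/21694485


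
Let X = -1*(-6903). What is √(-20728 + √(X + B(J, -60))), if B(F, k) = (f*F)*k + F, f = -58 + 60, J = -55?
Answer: √(-20728 + 82*√2) ≈ 143.57*I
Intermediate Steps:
X = 6903
f = 2
B(F, k) = F + 2*F*k (B(F, k) = (2*F)*k + F = 2*F*k + F = F + 2*F*k)
√(-20728 + √(X + B(J, -60))) = √(-20728 + √(6903 - 55*(1 + 2*(-60)))) = √(-20728 + √(6903 - 55*(1 - 120))) = √(-20728 + √(6903 - 55*(-119))) = √(-20728 + √(6903 + 6545)) = √(-20728 + √13448) = √(-20728 + 82*√2)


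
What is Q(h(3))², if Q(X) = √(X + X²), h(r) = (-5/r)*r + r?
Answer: 2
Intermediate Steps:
h(r) = -5 + r
Q(h(3))² = (√((-5 + 3)*(1 + (-5 + 3))))² = (√(-2*(1 - 2)))² = (√(-2*(-1)))² = (√2)² = 2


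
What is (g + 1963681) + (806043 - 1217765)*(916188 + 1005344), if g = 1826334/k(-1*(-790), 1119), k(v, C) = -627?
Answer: -165347222803185/209 ≈ -7.9113e+11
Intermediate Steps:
g = -608778/209 (g = 1826334/(-627) = 1826334*(-1/627) = -608778/209 ≈ -2912.8)
(g + 1963681) + (806043 - 1217765)*(916188 + 1005344) = (-608778/209 + 1963681) + (806043 - 1217765)*(916188 + 1005344) = 409800551/209 - 411722*1921532 = 409800551/209 - 791136998104 = -165347222803185/209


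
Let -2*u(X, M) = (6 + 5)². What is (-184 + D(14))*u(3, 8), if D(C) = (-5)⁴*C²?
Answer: -7400118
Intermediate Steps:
u(X, M) = -121/2 (u(X, M) = -(6 + 5)²/2 = -½*11² = -½*121 = -121/2)
D(C) = 625*C²
(-184 + D(14))*u(3, 8) = (-184 + 625*14²)*(-121/2) = (-184 + 625*196)*(-121/2) = (-184 + 122500)*(-121/2) = 122316*(-121/2) = -7400118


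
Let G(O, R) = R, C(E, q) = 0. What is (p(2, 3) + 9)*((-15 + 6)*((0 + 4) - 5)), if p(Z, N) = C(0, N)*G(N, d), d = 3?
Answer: 81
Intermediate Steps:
p(Z, N) = 0 (p(Z, N) = 0*3 = 0)
(p(2, 3) + 9)*((-15 + 6)*((0 + 4) - 5)) = (0 + 9)*((-15 + 6)*((0 + 4) - 5)) = 9*(-9*(4 - 5)) = 9*(-9*(-1)) = 9*9 = 81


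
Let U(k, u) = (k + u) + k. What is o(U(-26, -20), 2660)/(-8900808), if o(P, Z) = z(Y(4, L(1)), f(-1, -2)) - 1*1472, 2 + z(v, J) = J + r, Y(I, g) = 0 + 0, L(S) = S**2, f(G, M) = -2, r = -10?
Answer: 743/4450404 ≈ 0.00016695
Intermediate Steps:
U(k, u) = u + 2*k
Y(I, g) = 0
z(v, J) = -12 + J (z(v, J) = -2 + (J - 10) = -2 + (-10 + J) = -12 + J)
o(P, Z) = -1486 (o(P, Z) = (-12 - 2) - 1*1472 = -14 - 1472 = -1486)
o(U(-26, -20), 2660)/(-8900808) = -1486/(-8900808) = -1486*(-1/8900808) = 743/4450404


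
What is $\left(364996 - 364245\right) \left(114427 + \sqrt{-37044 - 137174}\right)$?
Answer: $85934677 + 751 i \sqrt{174218} \approx 8.5935 \cdot 10^{7} + 3.1346 \cdot 10^{5} i$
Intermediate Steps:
$\left(364996 - 364245\right) \left(114427 + \sqrt{-37044 - 137174}\right) = 751 \left(114427 + \sqrt{-174218}\right) = 751 \left(114427 + i \sqrt{174218}\right) = 85934677 + 751 i \sqrt{174218}$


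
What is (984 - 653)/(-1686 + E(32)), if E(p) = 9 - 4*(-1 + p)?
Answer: -331/1801 ≈ -0.18379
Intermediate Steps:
E(p) = 13 - 4*p (E(p) = 9 + (4 - 4*p) = 13 - 4*p)
(984 - 653)/(-1686 + E(32)) = (984 - 653)/(-1686 + (13 - 4*32)) = 331/(-1686 + (13 - 128)) = 331/(-1686 - 115) = 331/(-1801) = 331*(-1/1801) = -331/1801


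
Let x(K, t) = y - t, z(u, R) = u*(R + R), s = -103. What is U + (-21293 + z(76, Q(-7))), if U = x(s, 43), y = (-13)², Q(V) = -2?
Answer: -21471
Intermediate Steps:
z(u, R) = 2*R*u (z(u, R) = u*(2*R) = 2*R*u)
y = 169
x(K, t) = 169 - t
U = 126 (U = 169 - 1*43 = 169 - 43 = 126)
U + (-21293 + z(76, Q(-7))) = 126 + (-21293 + 2*(-2)*76) = 126 + (-21293 - 304) = 126 - 21597 = -21471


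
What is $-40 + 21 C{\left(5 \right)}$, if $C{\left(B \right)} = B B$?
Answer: $485$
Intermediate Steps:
$C{\left(B \right)} = B^{2}$
$-40 + 21 C{\left(5 \right)} = -40 + 21 \cdot 5^{2} = -40 + 21 \cdot 25 = -40 + 525 = 485$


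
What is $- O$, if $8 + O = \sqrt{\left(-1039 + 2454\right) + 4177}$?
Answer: $8 - 2 \sqrt{1398} \approx -66.78$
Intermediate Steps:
$O = -8 + 2 \sqrt{1398}$ ($O = -8 + \sqrt{\left(-1039 + 2454\right) + 4177} = -8 + \sqrt{1415 + 4177} = -8 + \sqrt{5592} = -8 + 2 \sqrt{1398} \approx 66.78$)
$- O = - (-8 + 2 \sqrt{1398}) = 8 - 2 \sqrt{1398}$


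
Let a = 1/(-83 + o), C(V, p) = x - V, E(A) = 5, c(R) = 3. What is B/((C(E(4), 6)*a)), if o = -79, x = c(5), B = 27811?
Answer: 2252691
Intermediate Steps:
x = 3
C(V, p) = 3 - V
a = -1/162 (a = 1/(-83 - 79) = 1/(-162) = -1/162 ≈ -0.0061728)
B/((C(E(4), 6)*a)) = 27811/(((3 - 1*5)*(-1/162))) = 27811/(((3 - 5)*(-1/162))) = 27811/((-2*(-1/162))) = 27811/(1/81) = 27811*81 = 2252691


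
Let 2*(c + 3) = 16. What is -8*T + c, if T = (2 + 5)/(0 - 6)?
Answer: 43/3 ≈ 14.333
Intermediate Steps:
c = 5 (c = -3 + (1/2)*16 = -3 + 8 = 5)
T = -7/6 (T = 7/(-6) = 7*(-1/6) = -7/6 ≈ -1.1667)
-8*T + c = -8*(-7/6) + 5 = 28/3 + 5 = 43/3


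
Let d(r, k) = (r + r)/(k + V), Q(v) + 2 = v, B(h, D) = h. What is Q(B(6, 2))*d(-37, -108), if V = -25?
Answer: 296/133 ≈ 2.2256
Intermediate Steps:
Q(v) = -2 + v
d(r, k) = 2*r/(-25 + k) (d(r, k) = (r + r)/(k - 25) = (2*r)/(-25 + k) = 2*r/(-25 + k))
Q(B(6, 2))*d(-37, -108) = (-2 + 6)*(2*(-37)/(-25 - 108)) = 4*(2*(-37)/(-133)) = 4*(2*(-37)*(-1/133)) = 4*(74/133) = 296/133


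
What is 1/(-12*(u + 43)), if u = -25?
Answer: -1/216 ≈ -0.0046296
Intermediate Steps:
1/(-12*(u + 43)) = 1/(-12*(-25 + 43)) = 1/(-12*18) = 1/(-216) = -1/216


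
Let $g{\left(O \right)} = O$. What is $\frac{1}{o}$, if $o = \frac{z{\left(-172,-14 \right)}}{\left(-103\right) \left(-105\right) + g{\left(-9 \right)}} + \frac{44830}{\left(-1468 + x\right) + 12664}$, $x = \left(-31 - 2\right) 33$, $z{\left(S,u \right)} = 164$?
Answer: $\frac{18202707}{81015088} \approx 0.22468$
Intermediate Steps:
$x = -1089$ ($x = \left(-33\right) 33 = -1089$)
$o = \frac{81015088}{18202707}$ ($o = \frac{164}{\left(-103\right) \left(-105\right) - 9} + \frac{44830}{\left(-1468 - 1089\right) + 12664} = \frac{164}{10815 - 9} + \frac{44830}{-2557 + 12664} = \frac{164}{10806} + \frac{44830}{10107} = 164 \cdot \frac{1}{10806} + 44830 \cdot \frac{1}{10107} = \frac{82}{5403} + \frac{44830}{10107} = \frac{81015088}{18202707} \approx 4.4507$)
$\frac{1}{o} = \frac{1}{\frac{81015088}{18202707}} = \frac{18202707}{81015088}$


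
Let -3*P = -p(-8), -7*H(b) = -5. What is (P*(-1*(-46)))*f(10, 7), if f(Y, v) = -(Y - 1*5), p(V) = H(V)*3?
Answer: -1150/7 ≈ -164.29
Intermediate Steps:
H(b) = 5/7 (H(b) = -⅐*(-5) = 5/7)
p(V) = 15/7 (p(V) = (5/7)*3 = 15/7)
f(Y, v) = 5 - Y (f(Y, v) = -(Y - 5) = -(-5 + Y) = 5 - Y)
P = 5/7 (P = -(-1)*15/(3*7) = -⅓*(-15/7) = 5/7 ≈ 0.71429)
(P*(-1*(-46)))*f(10, 7) = (5*(-1*(-46))/7)*(5 - 1*10) = ((5/7)*46)*(5 - 10) = (230/7)*(-5) = -1150/7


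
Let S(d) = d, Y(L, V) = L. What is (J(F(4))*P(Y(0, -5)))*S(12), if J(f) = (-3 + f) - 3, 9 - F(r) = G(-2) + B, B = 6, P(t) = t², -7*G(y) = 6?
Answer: 0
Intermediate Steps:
G(y) = -6/7 (G(y) = -⅐*6 = -6/7)
F(r) = 27/7 (F(r) = 9 - (-6/7 + 6) = 9 - 1*36/7 = 9 - 36/7 = 27/7)
J(f) = -6 + f
(J(F(4))*P(Y(0, -5)))*S(12) = ((-6 + 27/7)*0²)*12 = -15/7*0*12 = 0*12 = 0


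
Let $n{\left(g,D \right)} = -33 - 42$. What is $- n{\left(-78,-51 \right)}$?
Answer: $75$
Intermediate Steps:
$n{\left(g,D \right)} = -75$
$- n{\left(-78,-51 \right)} = \left(-1\right) \left(-75\right) = 75$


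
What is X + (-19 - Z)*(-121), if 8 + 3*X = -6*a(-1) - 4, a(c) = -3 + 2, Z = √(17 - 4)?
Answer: 2297 + 121*√13 ≈ 2733.3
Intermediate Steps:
Z = √13 ≈ 3.6056
a(c) = -1
X = -2 (X = -8/3 + (-6*(-1) - 4)/3 = -8/3 + (6 - 4)/3 = -8/3 + (⅓)*2 = -8/3 + ⅔ = -2)
X + (-19 - Z)*(-121) = -2 + (-19 - √13)*(-121) = -2 + (2299 + 121*√13) = 2297 + 121*√13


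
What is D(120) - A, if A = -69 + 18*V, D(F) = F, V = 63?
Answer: -945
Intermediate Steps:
A = 1065 (A = -69 + 18*63 = -69 + 1134 = 1065)
D(120) - A = 120 - 1*1065 = 120 - 1065 = -945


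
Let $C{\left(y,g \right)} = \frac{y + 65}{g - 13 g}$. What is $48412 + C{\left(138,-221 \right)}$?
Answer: $\frac{128388827}{2652} \approx 48412.0$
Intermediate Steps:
$C{\left(y,g \right)} = - \frac{65 + y}{12 g}$ ($C{\left(y,g \right)} = \frac{65 + y}{\left(-12\right) g} = \left(65 + y\right) \left(- \frac{1}{12 g}\right) = - \frac{65 + y}{12 g}$)
$48412 + C{\left(138,-221 \right)} = 48412 + \frac{-65 - 138}{12 \left(-221\right)} = 48412 + \frac{1}{12} \left(- \frac{1}{221}\right) \left(-65 - 138\right) = 48412 + \frac{1}{12} \left(- \frac{1}{221}\right) \left(-203\right) = 48412 + \frac{203}{2652} = \frac{128388827}{2652}$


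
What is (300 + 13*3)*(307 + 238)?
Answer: 184755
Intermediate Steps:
(300 + 13*3)*(307 + 238) = (300 + 39)*545 = 339*545 = 184755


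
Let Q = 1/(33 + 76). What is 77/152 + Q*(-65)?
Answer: -1487/16568 ≈ -0.089751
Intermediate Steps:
Q = 1/109 ≈ 0.0091743
77/152 + Q*(-65) = 77/152 + (1/109)*(-65) = 77*(1/152) - 65/109 = 77/152 - 65/109 = -1487/16568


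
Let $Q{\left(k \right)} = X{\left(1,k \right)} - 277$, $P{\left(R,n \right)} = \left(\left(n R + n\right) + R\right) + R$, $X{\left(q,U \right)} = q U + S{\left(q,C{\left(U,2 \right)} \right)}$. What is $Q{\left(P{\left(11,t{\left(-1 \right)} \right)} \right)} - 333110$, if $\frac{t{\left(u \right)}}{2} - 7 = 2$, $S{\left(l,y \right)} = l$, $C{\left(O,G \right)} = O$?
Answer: $-333148$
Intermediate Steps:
$t{\left(u \right)} = 18$ ($t{\left(u \right)} = 14 + 2 \cdot 2 = 14 + 4 = 18$)
$X{\left(q,U \right)} = q + U q$ ($X{\left(q,U \right)} = q U + q = U q + q = q + U q$)
$P{\left(R,n \right)} = n + 2 R + R n$ ($P{\left(R,n \right)} = \left(\left(R n + n\right) + R\right) + R = \left(\left(n + R n\right) + R\right) + R = \left(R + n + R n\right) + R = n + 2 R + R n$)
$Q{\left(k \right)} = -276 + k$ ($Q{\left(k \right)} = 1 \left(1 + k\right) - 277 = \left(1 + k\right) - 277 = -276 + k$)
$Q{\left(P{\left(11,t{\left(-1 \right)} \right)} \right)} - 333110 = \left(-276 + \left(18 + 2 \cdot 11 + 11 \cdot 18\right)\right) - 333110 = \left(-276 + \left(18 + 22 + 198\right)\right) - 333110 = \left(-276 + 238\right) - 333110 = -38 - 333110 = -333148$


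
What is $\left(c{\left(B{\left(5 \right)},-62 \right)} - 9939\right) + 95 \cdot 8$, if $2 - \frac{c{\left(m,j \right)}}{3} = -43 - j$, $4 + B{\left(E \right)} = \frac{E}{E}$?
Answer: $-9230$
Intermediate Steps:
$B{\left(E \right)} = -3$ ($B{\left(E \right)} = -4 + \frac{E}{E} = -4 + 1 = -3$)
$c{\left(m,j \right)} = 135 + 3 j$ ($c{\left(m,j \right)} = 6 - 3 \left(-43 - j\right) = 6 + \left(129 + 3 j\right) = 135 + 3 j$)
$\left(c{\left(B{\left(5 \right)},-62 \right)} - 9939\right) + 95 \cdot 8 = \left(\left(135 + 3 \left(-62\right)\right) - 9939\right) + 95 \cdot 8 = \left(\left(135 - 186\right) - 9939\right) + 760 = \left(-51 - 9939\right) + 760 = -9990 + 760 = -9230$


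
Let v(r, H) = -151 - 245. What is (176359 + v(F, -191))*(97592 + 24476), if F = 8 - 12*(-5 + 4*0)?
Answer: 21479451484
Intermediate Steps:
F = 68 (F = 8 - 12*(-5 + 0) = 8 - 12*(-5) = 8 + 60 = 68)
v(r, H) = -396
(176359 + v(F, -191))*(97592 + 24476) = (176359 - 396)*(97592 + 24476) = 175963*122068 = 21479451484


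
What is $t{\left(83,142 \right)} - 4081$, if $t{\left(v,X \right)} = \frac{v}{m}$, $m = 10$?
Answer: $- \frac{40727}{10} \approx -4072.7$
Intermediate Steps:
$t{\left(v,X \right)} = \frac{v}{10}$
$t{\left(83,142 \right)} - 4081 = \frac{1}{10} \cdot 83 - 4081 = \frac{83}{10} - 4081 = - \frac{40727}{10}$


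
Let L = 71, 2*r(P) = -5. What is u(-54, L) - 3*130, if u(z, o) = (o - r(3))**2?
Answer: 20049/4 ≈ 5012.3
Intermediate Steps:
r(P) = -5/2 (r(P) = (1/2)*(-5) = -5/2)
u(z, o) = (5/2 + o)**2 (u(z, o) = (o - 1*(-5/2))**2 = (o + 5/2)**2 = (5/2 + o)**2)
u(-54, L) - 3*130 = (5 + 2*71)**2/4 - 3*130 = (5 + 142)**2/4 - 390 = (1/4)*147**2 - 390 = (1/4)*21609 - 390 = 21609/4 - 390 = 20049/4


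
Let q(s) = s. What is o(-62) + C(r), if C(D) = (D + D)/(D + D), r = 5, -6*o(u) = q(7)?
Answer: -1/6 ≈ -0.16667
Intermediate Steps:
o(u) = -7/6 (o(u) = -1/6*7 = -7/6)
C(D) = 1 (C(D) = (2*D)/((2*D)) = (2*D)*(1/(2*D)) = 1)
o(-62) + C(r) = -7/6 + 1 = -1/6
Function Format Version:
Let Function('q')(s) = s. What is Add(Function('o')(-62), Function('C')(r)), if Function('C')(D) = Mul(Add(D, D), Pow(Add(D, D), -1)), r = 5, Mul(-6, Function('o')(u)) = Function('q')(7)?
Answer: Rational(-1, 6) ≈ -0.16667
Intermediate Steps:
Function('o')(u) = Rational(-7, 6) (Function('o')(u) = Mul(Rational(-1, 6), 7) = Rational(-7, 6))
Function('C')(D) = 1 (Function('C')(D) = Mul(Mul(2, D), Pow(Mul(2, D), -1)) = Mul(Mul(2, D), Mul(Rational(1, 2), Pow(D, -1))) = 1)
Add(Function('o')(-62), Function('C')(r)) = Add(Rational(-7, 6), 1) = Rational(-1, 6)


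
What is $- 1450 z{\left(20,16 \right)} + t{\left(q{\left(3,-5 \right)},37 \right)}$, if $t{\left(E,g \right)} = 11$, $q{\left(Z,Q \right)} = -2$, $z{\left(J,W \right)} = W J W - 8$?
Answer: $-7412389$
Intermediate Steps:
$z{\left(J,W \right)} = -8 + J W^{2}$ ($z{\left(J,W \right)} = J W W - 8 = J W^{2} - 8 = -8 + J W^{2}$)
$- 1450 z{\left(20,16 \right)} + t{\left(q{\left(3,-5 \right)},37 \right)} = - 1450 \left(-8 + 20 \cdot 16^{2}\right) + 11 = - 1450 \left(-8 + 20 \cdot 256\right) + 11 = - 1450 \left(-8 + 5120\right) + 11 = \left(-1450\right) 5112 + 11 = -7412400 + 11 = -7412389$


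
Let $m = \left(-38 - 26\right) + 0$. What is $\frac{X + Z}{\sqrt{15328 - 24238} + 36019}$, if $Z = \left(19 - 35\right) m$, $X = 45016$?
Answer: $\frac{1658314760}{1297377271} - \frac{414360 i \sqrt{110}}{1297377271} \approx 1.2782 - 0.0033497 i$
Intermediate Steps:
$m = -64$ ($m = -64 + 0 = -64$)
$Z = 1024$ ($Z = \left(19 - 35\right) \left(-64\right) = \left(-16\right) \left(-64\right) = 1024$)
$\frac{X + Z}{\sqrt{15328 - 24238} + 36019} = \frac{45016 + 1024}{\sqrt{15328 - 24238} + 36019} = \frac{46040}{\sqrt{-8910} + 36019} = \frac{46040}{9 i \sqrt{110} + 36019} = \frac{46040}{36019 + 9 i \sqrt{110}}$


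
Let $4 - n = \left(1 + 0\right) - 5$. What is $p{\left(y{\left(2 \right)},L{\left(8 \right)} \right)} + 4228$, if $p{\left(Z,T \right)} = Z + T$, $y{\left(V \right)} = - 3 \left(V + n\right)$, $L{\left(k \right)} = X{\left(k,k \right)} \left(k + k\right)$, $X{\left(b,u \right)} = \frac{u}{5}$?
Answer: $\frac{21118}{5} \approx 4223.6$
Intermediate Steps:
$X{\left(b,u \right)} = \frac{u}{5}$ ($X{\left(b,u \right)} = u \frac{1}{5} = \frac{u}{5}$)
$n = 8$ ($n = 4 - \left(\left(1 + 0\right) - 5\right) = 4 - \left(1 - 5\right) = 4 - -4 = 4 + 4 = 8$)
$L{\left(k \right)} = \frac{2 k^{2}}{5}$ ($L{\left(k \right)} = \frac{k}{5} \left(k + k\right) = \frac{k}{5} \cdot 2 k = \frac{2 k^{2}}{5}$)
$y{\left(V \right)} = -24 - 3 V$ ($y{\left(V \right)} = - 3 \left(V + 8\right) = - 3 \left(8 + V\right) = -24 - 3 V$)
$p{\left(Z,T \right)} = T + Z$
$p{\left(y{\left(2 \right)},L{\left(8 \right)} \right)} + 4228 = \left(\frac{2 \cdot 8^{2}}{5} - 30\right) + 4228 = \left(\frac{2}{5} \cdot 64 - 30\right) + 4228 = \left(\frac{128}{5} - 30\right) + 4228 = - \frac{22}{5} + 4228 = \frac{21118}{5}$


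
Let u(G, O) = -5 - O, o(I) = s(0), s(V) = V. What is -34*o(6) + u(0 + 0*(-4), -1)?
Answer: -4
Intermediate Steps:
o(I) = 0
-34*o(6) + u(0 + 0*(-4), -1) = -34*0 + (-5 - 1*(-1)) = 0 + (-5 + 1) = 0 - 4 = -4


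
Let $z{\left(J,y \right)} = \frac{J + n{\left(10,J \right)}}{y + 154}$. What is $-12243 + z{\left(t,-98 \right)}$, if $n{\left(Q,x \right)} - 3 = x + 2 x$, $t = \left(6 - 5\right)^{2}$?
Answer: $- \frac{97943}{8} \approx -12243.0$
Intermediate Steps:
$t = 1$ ($t = 1^{2} = 1$)
$n{\left(Q,x \right)} = 3 + 3 x$ ($n{\left(Q,x \right)} = 3 + \left(x + 2 x\right) = 3 + 3 x$)
$z{\left(J,y \right)} = \frac{3 + 4 J}{154 + y}$ ($z{\left(J,y \right)} = \frac{J + \left(3 + 3 J\right)}{y + 154} = \frac{3 + 4 J}{154 + y}$)
$-12243 + z{\left(t,-98 \right)} = -12243 + \frac{3 + 4 \cdot 1}{154 - 98} = -12243 + \frac{3 + 4}{56} = -12243 + \frac{1}{56} \cdot 7 = -12243 + \frac{1}{8} = - \frac{97943}{8}$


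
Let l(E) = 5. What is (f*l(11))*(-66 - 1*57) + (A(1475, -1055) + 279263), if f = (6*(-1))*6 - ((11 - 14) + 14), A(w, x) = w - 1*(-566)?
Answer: 310209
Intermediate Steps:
A(w, x) = 566 + w (A(w, x) = w + 566 = 566 + w)
f = -47 (f = -6*6 - (-3 + 14) = -36 - 1*11 = -36 - 11 = -47)
(f*l(11))*(-66 - 1*57) + (A(1475, -1055) + 279263) = (-47*5)*(-66 - 1*57) + ((566 + 1475) + 279263) = -235*(-66 - 57) + (2041 + 279263) = -235*(-123) + 281304 = 28905 + 281304 = 310209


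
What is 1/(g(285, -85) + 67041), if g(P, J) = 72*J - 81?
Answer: 1/60840 ≈ 1.6437e-5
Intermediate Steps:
g(P, J) = -81 + 72*J
1/(g(285, -85) + 67041) = 1/((-81 + 72*(-85)) + 67041) = 1/((-81 - 6120) + 67041) = 1/(-6201 + 67041) = 1/60840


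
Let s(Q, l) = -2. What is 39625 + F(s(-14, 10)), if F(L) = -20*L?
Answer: 39665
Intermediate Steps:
39625 + F(s(-14, 10)) = 39625 - 20*(-2) = 39625 + 40 = 39665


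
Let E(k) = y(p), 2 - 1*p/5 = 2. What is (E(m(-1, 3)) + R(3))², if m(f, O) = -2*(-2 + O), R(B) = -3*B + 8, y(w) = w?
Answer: 1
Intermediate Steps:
p = 0 (p = 10 - 5*2 = 10 - 10 = 0)
R(B) = 8 - 3*B
m(f, O) = 4 - 2*O
E(k) = 0
(E(m(-1, 3)) + R(3))² = (0 + (8 - 3*3))² = (0 + (8 - 9))² = (0 - 1)² = (-1)² = 1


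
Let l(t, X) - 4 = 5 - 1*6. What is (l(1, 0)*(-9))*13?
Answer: -351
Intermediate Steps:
l(t, X) = 3 (l(t, X) = 4 + (5 - 1*6) = 4 + (5 - 6) = 4 - 1 = 3)
(l(1, 0)*(-9))*13 = (3*(-9))*13 = -27*13 = -351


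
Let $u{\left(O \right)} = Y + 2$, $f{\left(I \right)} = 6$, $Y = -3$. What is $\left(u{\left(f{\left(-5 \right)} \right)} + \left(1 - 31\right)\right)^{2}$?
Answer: $961$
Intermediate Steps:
$u{\left(O \right)} = -1$ ($u{\left(O \right)} = -3 + 2 = -1$)
$\left(u{\left(f{\left(-5 \right)} \right)} + \left(1 - 31\right)\right)^{2} = \left(-1 + \left(1 - 31\right)\right)^{2} = \left(-1 - 30\right)^{2} = \left(-31\right)^{2} = 961$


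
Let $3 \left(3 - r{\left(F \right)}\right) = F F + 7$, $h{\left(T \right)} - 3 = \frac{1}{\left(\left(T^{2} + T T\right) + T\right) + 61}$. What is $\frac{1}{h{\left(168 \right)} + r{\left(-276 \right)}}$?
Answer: $- \frac{170031}{4316803702} \approx -3.9388 \cdot 10^{-5}$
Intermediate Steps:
$h{\left(T \right)} = 3 + \frac{1}{61 + T + 2 T^{2}}$ ($h{\left(T \right)} = 3 + \frac{1}{\left(\left(T^{2} + T T\right) + T\right) + 61} = 3 + \frac{1}{\left(\left(T^{2} + T^{2}\right) + T\right) + 61} = 3 + \frac{1}{\left(2 T^{2} + T\right) + 61} = 3 + \frac{1}{\left(T + 2 T^{2}\right) + 61} = 3 + \frac{1}{61 + T + 2 T^{2}}$)
$r{\left(F \right)} = \frac{2}{3} - \frac{F^{2}}{3}$ ($r{\left(F \right)} = 3 - \frac{F F + 7}{3} = 3 - \frac{F^{2} + 7}{3} = 3 - \frac{7 + F^{2}}{3} = 3 - \left(\frac{7}{3} + \frac{F^{2}}{3}\right) = \frac{2}{3} - \frac{F^{2}}{3}$)
$\frac{1}{h{\left(168 \right)} + r{\left(-276 \right)}} = \frac{1}{\frac{184 + 3 \cdot 168 + 6 \cdot 168^{2}}{61 + 168 + 2 \cdot 168^{2}} + \left(\frac{2}{3} - \frac{\left(-276\right)^{2}}{3}\right)} = \frac{1}{\frac{184 + 504 + 6 \cdot 28224}{61 + 168 + 2 \cdot 28224} + \left(\frac{2}{3} - 25392\right)} = \frac{1}{\frac{184 + 504 + 169344}{61 + 168 + 56448} + \left(\frac{2}{3} - 25392\right)} = \frac{1}{\frac{1}{56677} \cdot 170032 - \frac{76174}{3}} = \frac{1}{\frac{170032}{56677} - \frac{76174}{3}} = \frac{1}{- \frac{4316803702}{170031}} = - \frac{170031}{4316803702}$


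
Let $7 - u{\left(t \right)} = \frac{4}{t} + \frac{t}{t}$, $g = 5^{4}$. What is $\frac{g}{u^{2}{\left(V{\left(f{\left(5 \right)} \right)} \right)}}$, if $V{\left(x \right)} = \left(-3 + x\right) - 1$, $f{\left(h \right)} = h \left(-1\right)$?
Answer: $\frac{50625}{3364} \approx 15.049$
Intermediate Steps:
$f{\left(h \right)} = - h$
$V{\left(x \right)} = -4 + x$
$g = 625$
$u{\left(t \right)} = 6 - \frac{4}{t}$ ($u{\left(t \right)} = 7 - \left(\frac{4}{t} + \frac{t}{t}\right) = 7 - \left(\frac{4}{t} + 1\right) = 7 - \left(1 + \frac{4}{t}\right) = 6 - \frac{4}{t}$)
$\frac{g}{u^{2}{\left(V{\left(f{\left(5 \right)} \right)} \right)}} = \frac{625}{\left(6 - \frac{4}{-4 - 5}\right)^{2}} = \frac{625}{\left(6 - \frac{4}{-9}\right)^{2}} = \frac{625}{\left(6 - - \frac{4}{9}\right)^{2}} = \frac{625}{\left(6 + \frac{4}{9}\right)^{2}} = \frac{625}{\left(\frac{58}{9}\right)^{2}} = \frac{625}{\frac{3364}{81}} = 625 \cdot \frac{81}{3364} = \frac{50625}{3364}$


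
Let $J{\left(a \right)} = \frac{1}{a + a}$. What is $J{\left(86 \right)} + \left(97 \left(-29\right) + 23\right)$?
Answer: $- \frac{479879}{172} \approx -2790.0$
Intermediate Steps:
$J{\left(a \right)} = \frac{1}{2 a}$
$J{\left(86 \right)} + \left(97 \left(-29\right) + 23\right) = \frac{1}{2 \cdot 86} + \left(97 \left(-29\right) + 23\right) = \frac{1}{2} \cdot \frac{1}{86} + \left(-2813 + 23\right) = \frac{1}{172} - 2790 = - \frac{479879}{172}$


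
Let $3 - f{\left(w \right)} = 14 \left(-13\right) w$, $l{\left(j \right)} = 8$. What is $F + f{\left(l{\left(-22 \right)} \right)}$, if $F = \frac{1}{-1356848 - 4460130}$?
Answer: $\frac{8486970901}{5816978} \approx 1459.0$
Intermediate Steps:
$f{\left(w \right)} = 3 + 182 w$ ($f{\left(w \right)} = 3 - 14 \left(-13\right) w = 3 - - 182 w = 3 + 182 w$)
$F = - \frac{1}{5816978}$ ($F = \frac{1}{-5816978} = - \frac{1}{5816978} \approx -1.7191 \cdot 10^{-7}$)
$F + f{\left(l{\left(-22 \right)} \right)} = - \frac{1}{5816978} + \left(3 + 182 \cdot 8\right) = - \frac{1}{5816978} + \left(3 + 1456\right) = - \frac{1}{5816978} + 1459 = \frac{8486970901}{5816978}$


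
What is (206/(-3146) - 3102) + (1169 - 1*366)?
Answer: -3616430/1573 ≈ -2299.1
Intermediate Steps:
(206/(-3146) - 3102) + (1169 - 1*366) = (206*(-1/3146) - 3102) + (1169 - 366) = (-103/1573 - 3102) + 803 = -4879549/1573 + 803 = -3616430/1573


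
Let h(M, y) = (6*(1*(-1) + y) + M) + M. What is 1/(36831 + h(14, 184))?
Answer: 1/37957 ≈ 2.6346e-5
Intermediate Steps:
h(M, y) = -6 + 2*M + 6*y (h(M, y) = (6*(-1 + y) + M) + M = ((-6 + 6*y) + M) + M = (-6 + M + 6*y) + M = -6 + 2*M + 6*y)
1/(36831 + h(14, 184)) = 1/(36831 + (-6 + 2*14 + 6*184)) = 1/(36831 + (-6 + 28 + 1104)) = 1/(36831 + 1126) = 1/37957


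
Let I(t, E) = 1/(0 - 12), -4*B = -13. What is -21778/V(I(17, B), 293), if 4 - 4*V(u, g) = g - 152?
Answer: 87112/137 ≈ 635.85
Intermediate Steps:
B = 13/4 (B = -¼*(-13) = 13/4 ≈ 3.2500)
I(t, E) = -1/12 (I(t, E) = 1/(-12) = -1/12)
V(u, g) = 39 - g/4 (V(u, g) = 1 - (g - 152)/4 = 1 - (-152 + g)/4 = 1 + (38 - g/4) = 39 - g/4)
-21778/V(I(17, B), 293) = -21778/(39 - ¼*293) = -21778/(39 - 293/4) = -21778/(-137/4) = -21778*(-4/137) = 87112/137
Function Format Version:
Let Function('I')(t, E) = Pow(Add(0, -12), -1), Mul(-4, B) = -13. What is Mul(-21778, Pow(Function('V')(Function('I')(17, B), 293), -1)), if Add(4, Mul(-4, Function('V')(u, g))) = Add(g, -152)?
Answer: Rational(87112, 137) ≈ 635.85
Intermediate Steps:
B = Rational(13, 4) (B = Mul(Rational(-1, 4), -13) = Rational(13, 4) ≈ 3.2500)
Function('I')(t, E) = Rational(-1, 12) (Function('I')(t, E) = Pow(-12, -1) = Rational(-1, 12))
Function('V')(u, g) = Add(39, Mul(Rational(-1, 4), g)) (Function('V')(u, g) = Add(1, Mul(Rational(-1, 4), Add(g, -152))) = Add(1, Mul(Rational(-1, 4), Add(-152, g))) = Add(1, Add(38, Mul(Rational(-1, 4), g))) = Add(39, Mul(Rational(-1, 4), g)))
Mul(-21778, Pow(Function('V')(Function('I')(17, B), 293), -1)) = Mul(-21778, Pow(Add(39, Mul(Rational(-1, 4), 293)), -1)) = Mul(-21778, Pow(Add(39, Rational(-293, 4)), -1)) = Mul(-21778, Pow(Rational(-137, 4), -1)) = Mul(-21778, Rational(-4, 137)) = Rational(87112, 137)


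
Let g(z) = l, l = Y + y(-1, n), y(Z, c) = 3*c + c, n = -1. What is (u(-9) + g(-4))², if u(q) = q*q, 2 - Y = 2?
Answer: 5929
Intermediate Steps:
Y = 0 (Y = 2 - 1*2 = 2 - 2 = 0)
y(Z, c) = 4*c
l = -4 (l = 0 + 4*(-1) = 0 - 4 = -4)
u(q) = q²
g(z) = -4
(u(-9) + g(-4))² = ((-9)² - 4)² = (81 - 4)² = 77² = 5929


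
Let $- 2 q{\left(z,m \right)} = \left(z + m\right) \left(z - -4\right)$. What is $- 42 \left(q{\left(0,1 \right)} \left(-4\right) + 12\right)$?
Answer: $-840$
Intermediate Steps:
$q{\left(z,m \right)} = - \frac{\left(4 + z\right) \left(m + z\right)}{2}$ ($q{\left(z,m \right)} = - \frac{\left(z + m\right) \left(z - -4\right)}{2} = - \frac{\left(m + z\right) \left(z + 4\right)}{2} = - \frac{\left(m + z\right) \left(4 + z\right)}{2} = - \frac{\left(4 + z\right) \left(m + z\right)}{2}$)
$- 42 \left(q{\left(0,1 \right)} \left(-4\right) + 12\right) = - 42 \left(\left(\left(-2\right) 1 - 0 - \frac{0^{2}}{2} - \frac{1}{2} \cdot 0\right) \left(-4\right) + 12\right) = - 42 \left(\left(-2 + 0 - 0 + 0\right) \left(-4\right) + 12\right) = - 42 \left(\left(-2 + 0 + 0 + 0\right) \left(-4\right) + 12\right) = - 42 \left(\left(-2\right) \left(-4\right) + 12\right) = - 42 \left(8 + 12\right) = \left(-42\right) 20 = -840$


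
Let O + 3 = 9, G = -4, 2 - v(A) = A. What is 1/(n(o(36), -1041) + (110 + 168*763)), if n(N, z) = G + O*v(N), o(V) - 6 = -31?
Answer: 1/128452 ≈ 7.7850e-6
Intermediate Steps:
v(A) = 2 - A
O = 6 (O = -3 + 9 = 6)
o(V) = -25 (o(V) = 6 - 31 = -25)
n(N, z) = 8 - 6*N (n(N, z) = -4 + 6*(2 - N) = -4 + (12 - 6*N) = 8 - 6*N)
1/(n(o(36), -1041) + (110 + 168*763)) = 1/((8 - 6*(-25)) + (110 + 168*763)) = 1/((8 + 150) + (110 + 128184)) = 1/(158 + 128294) = 1/128452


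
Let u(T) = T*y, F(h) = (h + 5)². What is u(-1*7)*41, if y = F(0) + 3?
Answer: -8036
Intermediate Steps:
F(h) = (5 + h)²
y = 28 (y = (5 + 0)² + 3 = 5² + 3 = 25 + 3 = 28)
u(T) = 28*T (u(T) = T*28 = 28*T)
u(-1*7)*41 = (28*(-1*7))*41 = (28*(-7))*41 = -196*41 = -8036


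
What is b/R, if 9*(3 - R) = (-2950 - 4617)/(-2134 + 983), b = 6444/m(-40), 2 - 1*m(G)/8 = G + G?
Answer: 16688349/3855640 ≈ 4.3283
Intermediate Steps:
m(G) = 16 - 16*G (m(G) = 16 - 8*(G + G) = 16 - 16*G)
b = 1611/164 (b = 6444/(16 - 16*(-40)) = 6444/(16 + 640) = 6444/656 = 6444*(1/656) = 1611/164 ≈ 9.8232)
R = 23510/10359 (R = 3 - (-2950 - 4617)/(9*(-2134 + 983)) = 3 - (-7567)/(9*(-1151)) = 3 - (-7567)*(-1)/(9*1151) = 3 - ⅑*7567/1151 = 3 - 7567/10359 = 23510/10359 ≈ 2.2695)
b/R = 1611/(164*(23510/10359)) = (1611/164)*(10359/23510) = 16688349/3855640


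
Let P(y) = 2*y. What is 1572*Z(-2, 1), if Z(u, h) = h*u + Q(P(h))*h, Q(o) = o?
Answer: 0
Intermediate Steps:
Z(u, h) = 2*h² + h*u (Z(u, h) = h*u + (2*h)*h = h*u + 2*h² = 2*h² + h*u)
1572*Z(-2, 1) = 1572*(1*(-2 + 2*1)) = 1572*(1*(-2 + 2)) = 1572*(1*0) = 1572*0 = 0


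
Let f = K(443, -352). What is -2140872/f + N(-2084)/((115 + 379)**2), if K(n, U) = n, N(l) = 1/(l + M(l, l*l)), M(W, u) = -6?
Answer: -1091920164329723/225945611320 ≈ -4832.7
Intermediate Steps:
N(l) = 1/(-6 + l) (N(l) = 1/(l - 6) = 1/(-6 + l))
f = 443
-2140872/f + N(-2084)/((115 + 379)**2) = -2140872/443 + 1/((-6 - 2084)*((115 + 379)**2)) = -2140872*1/443 + 1/((-2090)*(494**2)) = -2140872/443 - 1/2090/244036 = -2140872/443 - 1/2090*1/244036 = -2140872/443 - 1/510035240 = -1091920164329723/225945611320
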